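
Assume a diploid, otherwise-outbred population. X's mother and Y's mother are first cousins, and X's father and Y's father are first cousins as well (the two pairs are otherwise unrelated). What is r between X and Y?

0.0625

With two independent routes of shared ancestry, r is the sum of the two contributions.
X and Y are related in two ways: second cousins through their mothers (r = 1/32) and second cousins through their fathers (r = 1/32).
r = 1/32 + 1/32 = 0.0625.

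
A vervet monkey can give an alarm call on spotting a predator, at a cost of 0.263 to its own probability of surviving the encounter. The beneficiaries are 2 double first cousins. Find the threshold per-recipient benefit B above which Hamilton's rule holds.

0.526

r to a double first cousin = 0.25 (double first cousins share both grandparent pairs — four paths of length 4: r = 4·(1/2)^4 = 1/4).
Hamilton's rule with n recipients of equal r: n·r·B > C, so B > C/(n·r) = 0.263/(2·0.25) = 0.526.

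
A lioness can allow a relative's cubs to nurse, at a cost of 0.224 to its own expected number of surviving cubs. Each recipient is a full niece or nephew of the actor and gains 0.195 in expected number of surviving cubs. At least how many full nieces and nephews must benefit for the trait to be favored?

r to a full niece or nephew = 0.25 (full aunt/uncle↔niece/nephew: two paths of length 3 through the shared grandparent pair: r = 2·(1/2)^3 = 1/4).
Hamilton's rule: n·r·B > C  ⇒  n > C/(r·B) = 0.224/(0.25·0.195) = 4.595.
The smallest integer exceeding 4.595 is 5.

5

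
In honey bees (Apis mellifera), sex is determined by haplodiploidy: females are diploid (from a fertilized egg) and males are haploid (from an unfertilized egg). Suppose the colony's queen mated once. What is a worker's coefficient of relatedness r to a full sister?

0.75

Haplodiploid full sisters inherit their father's entire haploid genome identically (contributing 1/2) and on average half of their mother's contribution (1/2 · 1/2 = 1/4); r = 1/2 + 1/4 = 3/4.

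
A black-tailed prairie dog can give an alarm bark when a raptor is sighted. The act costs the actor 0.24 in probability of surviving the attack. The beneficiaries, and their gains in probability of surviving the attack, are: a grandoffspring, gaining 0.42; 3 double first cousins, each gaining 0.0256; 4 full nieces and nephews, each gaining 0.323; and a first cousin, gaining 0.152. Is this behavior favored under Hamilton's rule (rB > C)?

Hamilton's rule: the trait is favored when the sum of r·B over every recipient exceeds the actor's cost C.
r to a grandoffspring = 1/4 (two parent–offspring links: r = (1/2)^2 = 1/4).
r to a double first cousin = 0.25 (double first cousins share both grandparent pairs — four paths of length 4: r = 4·(1/2)^4 = 1/4).
r to a full niece or nephew = 0.25 (full aunt/uncle↔niece/nephew: two paths of length 3 through the shared grandparent pair: r = 2·(1/2)^3 = 1/4).
r to a first cousin = 0.125 (first cousins share one grandparent pair — two paths of length 4: r = 2·(1/2)^4 = 1/8).
Summing one r·B term per recipient: 1·0.25·0.42 + 3·0.25·0.0256 + 4·0.25·0.323 + 1·0.125·0.152 = 0.4662.
0.4662 > 0.24: the indirect benefit exceeds the cost.

Yes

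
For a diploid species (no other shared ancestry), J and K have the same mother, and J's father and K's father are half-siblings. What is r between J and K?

0.3125

With two independent routes of shared ancestry, r is the sum of the two contributions.
J and K are related in two ways: half-sibs through their shared mother (r = 1/4) and half first cousins through their fathers (r = 1/16).
r = 1/4 + 1/16 = 0.3125.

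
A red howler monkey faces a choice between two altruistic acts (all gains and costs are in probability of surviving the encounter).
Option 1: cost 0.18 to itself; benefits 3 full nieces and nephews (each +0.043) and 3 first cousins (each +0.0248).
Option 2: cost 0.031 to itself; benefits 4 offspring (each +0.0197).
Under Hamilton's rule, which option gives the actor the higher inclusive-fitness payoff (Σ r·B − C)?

Option 2

Option 1: r to a full niece or nephew = 0.25.
Option 1: r to a first cousin = 0.125.
Option 1: Σ r·B − C = (3·0.25·0.043 + 3·0.125·0.0248) − 0.18 = -0.13845.
Option 2: r to an offspring = 0.5.
Option 2: Σ r·B − C = (4·0.5·0.0197) − 0.031 = 0.0084.
Option 2 has the higher net inclusive-fitness payoff.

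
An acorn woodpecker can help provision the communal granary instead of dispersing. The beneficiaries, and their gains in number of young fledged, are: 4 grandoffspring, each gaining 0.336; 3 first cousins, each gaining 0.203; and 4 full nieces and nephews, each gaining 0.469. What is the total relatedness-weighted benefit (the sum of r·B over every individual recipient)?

r to a grandoffspring = 0.25 (two parent–offspring links: r = (1/2)^2 = 1/4).
r to a first cousin = 1/8 (first cousins share one grandparent pair — two paths of length 4: r = 2·(1/2)^4 = 1/8).
r to a full niece or nephew = 1/4 (full aunt/uncle↔niece/nephew: two paths of length 3 through the shared grandparent pair: r = 2·(1/2)^3 = 1/4).
Summing one r·B term per recipient: 4·0.25·0.336 + 3·0.125·0.203 + 4·0.25·0.469 = 0.881125.

0.881125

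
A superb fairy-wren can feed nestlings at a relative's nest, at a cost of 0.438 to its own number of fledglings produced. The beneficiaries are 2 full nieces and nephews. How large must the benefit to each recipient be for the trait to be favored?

0.876

r to a full niece or nephew = 0.25 (full aunt/uncle↔niece/nephew: two paths of length 3 through the shared grandparent pair: r = 2·(1/2)^3 = 1/4).
Hamilton's rule with n recipients of equal r: n·r·B > C, so B > C/(n·r) = 0.438/(2·0.25) = 0.876.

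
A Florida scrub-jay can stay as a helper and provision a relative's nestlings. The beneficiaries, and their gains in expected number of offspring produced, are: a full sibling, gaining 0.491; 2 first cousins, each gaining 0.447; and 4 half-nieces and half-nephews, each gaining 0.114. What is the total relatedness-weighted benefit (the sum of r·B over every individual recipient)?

0.41425

r to a full sibling = 1/2 (full sibs share both parents — two paths of length 2: r = 2·(1/2)^2 = 1/2).
r to a first cousin = 1/8 (first cousins share one grandparent pair — two paths of length 4: r = 2·(1/2)^4 = 1/8).
r to a half-niece or half-nephew = 0.125 (half-aunt/uncle↔niece/nephew: one path of length 3: r = (1/2)^3 = 1/8).
Summing one r·B term per recipient: 1·0.5·0.491 + 2·0.125·0.447 + 4·0.125·0.114 = 0.41425.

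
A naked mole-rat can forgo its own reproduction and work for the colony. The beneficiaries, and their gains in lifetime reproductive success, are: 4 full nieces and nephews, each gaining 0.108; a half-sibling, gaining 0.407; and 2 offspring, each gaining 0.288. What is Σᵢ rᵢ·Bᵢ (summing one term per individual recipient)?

r to a full niece or nephew = 0.25 (full aunt/uncle↔niece/nephew: two paths of length 3 through the shared grandparent pair: r = 2·(1/2)^3 = 1/4).
r to a half-sibling = 1/4 (half-sibs share one parent — one path of length 2: r = (1/2)^2 = 1/4).
r to an offspring = 1/2 (one parent–offspring link: r = (1/2)^1 = 1/2).
Summing one r·B term per recipient: 4·0.25·0.108 + 1·0.25·0.407 + 2·0.5·0.288 = 0.49775.

0.49775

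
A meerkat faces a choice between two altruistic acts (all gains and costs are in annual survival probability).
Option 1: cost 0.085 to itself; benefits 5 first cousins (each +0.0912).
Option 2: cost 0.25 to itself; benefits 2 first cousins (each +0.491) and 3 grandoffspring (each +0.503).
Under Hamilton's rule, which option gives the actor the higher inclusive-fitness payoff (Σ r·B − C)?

Option 2

Option 1: r to a first cousin = 0.125.
Option 1: Σ r·B − C = (5·0.125·0.0912) − 0.085 = -0.028.
Option 2: r to a first cousin = 0.125.
Option 2: r to a grandoffspring = 0.25.
Option 2: Σ r·B − C = (2·0.125·0.491 + 3·0.25·0.503) − 0.25 = 0.25.
Option 2 has the higher net inclusive-fitness payoff.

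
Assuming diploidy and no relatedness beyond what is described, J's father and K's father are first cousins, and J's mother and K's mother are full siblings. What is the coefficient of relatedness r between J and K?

Wright's path rule: contributions from independent ancestry routes add.
J and K are related in two ways: second cousins through their fathers (r = 1/32) and first cousins through their mothers (r = 1/8).
r = 1/32 + 1/8 = 0.15625.

0.15625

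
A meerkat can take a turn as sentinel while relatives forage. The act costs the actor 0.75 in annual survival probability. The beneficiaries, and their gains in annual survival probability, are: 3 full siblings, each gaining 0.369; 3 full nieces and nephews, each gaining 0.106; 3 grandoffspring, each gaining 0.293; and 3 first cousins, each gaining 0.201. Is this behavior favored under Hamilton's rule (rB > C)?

Yes

Hamilton's rule: the trait is favored when the sum of r·B over every recipient exceeds the actor's cost C.
r to a full sibling = 0.5 (full sibs share both parents — two paths of length 2: r = 2·(1/2)^2 = 1/2).
r to a full niece or nephew = 1/4 (full aunt/uncle↔niece/nephew: two paths of length 3 through the shared grandparent pair: r = 2·(1/2)^3 = 1/4).
r to a grandoffspring = 1/4 (two parent–offspring links: r = (1/2)^2 = 1/4).
r to a first cousin = 0.125 (first cousins share one grandparent pair — two paths of length 4: r = 2·(1/2)^4 = 1/8).
Summing one r·B term per recipient: 3·0.5·0.369 + 3·0.25·0.106 + 3·0.25·0.293 + 3·0.125·0.201 = 0.928125.
0.928125 > 0.75: the indirect benefit exceeds the cost.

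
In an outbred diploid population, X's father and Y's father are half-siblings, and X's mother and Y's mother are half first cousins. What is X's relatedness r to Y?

0.078125

Relatedness sums over independent paths through distinct common ancestors.
X and Y are related in two ways: half first cousins through their fathers (r = 1/16) and half second cousins through their mothers (r = 1/64).
r = 1/16 + 1/64 = 0.078125.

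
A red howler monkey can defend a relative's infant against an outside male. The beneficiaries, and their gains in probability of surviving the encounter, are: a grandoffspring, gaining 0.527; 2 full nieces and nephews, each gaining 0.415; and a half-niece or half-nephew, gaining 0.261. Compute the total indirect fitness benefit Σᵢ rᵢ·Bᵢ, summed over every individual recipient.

r to a grandoffspring = 0.25 (two parent–offspring links: r = (1/2)^2 = 1/4).
r to a full niece or nephew = 0.25 (full aunt/uncle↔niece/nephew: two paths of length 3 through the shared grandparent pair: r = 2·(1/2)^3 = 1/4).
r to a half-niece or half-nephew = 0.125 (half-aunt/uncle↔niece/nephew: one path of length 3: r = (1/2)^3 = 1/8).
Summing one r·B term per recipient: 1·0.25·0.527 + 2·0.25·0.415 + 1·0.125·0.261 = 0.371875.

0.371875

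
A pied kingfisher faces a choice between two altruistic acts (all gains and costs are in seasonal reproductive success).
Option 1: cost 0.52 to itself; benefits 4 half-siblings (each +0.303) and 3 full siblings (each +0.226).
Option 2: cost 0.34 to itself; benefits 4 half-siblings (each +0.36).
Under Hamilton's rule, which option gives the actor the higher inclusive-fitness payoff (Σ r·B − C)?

Option 1

Option 1: r to a half-sibling = 0.25.
Option 1: r to a full sibling = 0.5.
Option 1: Σ r·B − C = (4·0.25·0.303 + 3·0.5·0.226) − 0.52 = 0.122.
Option 2: r to a half-sibling = 0.25.
Option 2: Σ r·B − C = (4·0.25·0.36) − 0.34 = 0.02.
Option 1 has the higher net inclusive-fitness payoff.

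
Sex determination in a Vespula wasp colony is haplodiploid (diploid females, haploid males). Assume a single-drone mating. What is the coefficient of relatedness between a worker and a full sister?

0.75

Haplodiploid full sisters inherit their father's entire haploid genome identically (contributing 1/2) and on average half of their mother's contribution (1/2 · 1/2 = 1/4); r = 1/2 + 1/4 = 3/4.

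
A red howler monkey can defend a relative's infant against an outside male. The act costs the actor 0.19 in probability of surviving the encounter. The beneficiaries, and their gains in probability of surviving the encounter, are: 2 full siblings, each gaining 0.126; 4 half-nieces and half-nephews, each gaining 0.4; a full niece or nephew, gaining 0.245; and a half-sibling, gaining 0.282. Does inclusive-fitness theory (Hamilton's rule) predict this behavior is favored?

Hamilton's rule: the trait is favored when the sum of r·B over every recipient exceeds the actor's cost C.
r to a full sibling = 1/2 (full sibs share both parents — two paths of length 2: r = 2·(1/2)^2 = 1/2).
r to a half-niece or half-nephew = 0.125 (half-aunt/uncle↔niece/nephew: one path of length 3: r = (1/2)^3 = 1/8).
r to a full niece or nephew = 0.25 (full aunt/uncle↔niece/nephew: two paths of length 3 through the shared grandparent pair: r = 2·(1/2)^3 = 1/4).
r to a half-sibling = 1/4 (half-sibs share one parent — one path of length 2: r = (1/2)^2 = 1/4).
Summing one r·B term per recipient: 2·0.5·0.126 + 4·0.125·0.4 + 1·0.25·0.245 + 1·0.25·0.282 = 0.45775.
0.45775 > 0.19: the indirect benefit exceeds the cost.

Yes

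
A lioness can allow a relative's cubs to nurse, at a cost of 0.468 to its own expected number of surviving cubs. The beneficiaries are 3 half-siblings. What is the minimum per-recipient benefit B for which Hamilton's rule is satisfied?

r to a half-sibling = 0.25 (half-sibs share one parent — one path of length 2: r = (1/2)^2 = 1/4).
Hamilton's rule with n recipients of equal r: n·r·B > C, so B > C/(n·r) = 0.468/(3·0.25) = 0.624.

0.624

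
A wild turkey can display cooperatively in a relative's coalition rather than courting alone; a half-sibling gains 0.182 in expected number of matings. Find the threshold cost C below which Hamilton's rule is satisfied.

0.0455

r to a half-sibling = 1/4 (half-sibs share one parent — one path of length 2: r = (1/2)^2 = 1/4).
Hamilton's rule: n·r·B > C, so the trait is favored while C < n·r·B = 1·0.25·0.182 = 0.0455.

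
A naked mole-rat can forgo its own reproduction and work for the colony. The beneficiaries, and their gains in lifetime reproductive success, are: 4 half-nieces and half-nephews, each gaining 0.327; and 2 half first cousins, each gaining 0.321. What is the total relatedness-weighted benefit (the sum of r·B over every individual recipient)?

r to a half-niece or half-nephew = 1/8 (half-aunt/uncle↔niece/nephew: one path of length 3: r = (1/2)^3 = 1/8).
r to a half first cousin = 0.0625 (half first cousins share one grandparent — one path of length 4: r = (1/2)^4 = 1/16).
Summing one r·B term per recipient: 4·0.125·0.327 + 2·0.0625·0.321 = 0.203625.

0.203625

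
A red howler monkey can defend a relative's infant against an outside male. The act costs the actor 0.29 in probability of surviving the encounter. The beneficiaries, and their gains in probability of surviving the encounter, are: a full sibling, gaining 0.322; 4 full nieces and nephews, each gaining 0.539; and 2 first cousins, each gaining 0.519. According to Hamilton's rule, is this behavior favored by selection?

Yes

Hamilton's rule: the trait is favored when the sum of r·B over every recipient exceeds the actor's cost C.
r to a full sibling = 1/2 (full sibs share both parents — two paths of length 2: r = 2·(1/2)^2 = 1/2).
r to a full niece or nephew = 0.25 (full aunt/uncle↔niece/nephew: two paths of length 3 through the shared grandparent pair: r = 2·(1/2)^3 = 1/4).
r to a first cousin = 1/8 (first cousins share one grandparent pair — two paths of length 4: r = 2·(1/2)^4 = 1/8).
Summing one r·B term per recipient: 1·0.5·0.322 + 4·0.25·0.539 + 2·0.125·0.519 = 0.82975.
0.82975 > 0.29: the indirect benefit exceeds the cost.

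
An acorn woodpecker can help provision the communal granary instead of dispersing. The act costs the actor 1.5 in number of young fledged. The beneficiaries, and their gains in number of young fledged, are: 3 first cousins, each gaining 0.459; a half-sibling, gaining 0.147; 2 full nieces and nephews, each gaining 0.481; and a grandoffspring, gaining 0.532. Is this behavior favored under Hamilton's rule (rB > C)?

Hamilton's rule: the trait is favored when the sum of r·B over every recipient exceeds the actor's cost C.
r to a first cousin = 1/8 (first cousins share one grandparent pair — two paths of length 4: r = 2·(1/2)^4 = 1/8).
r to a half-sibling = 0.25 (half-sibs share one parent — one path of length 2: r = (1/2)^2 = 1/4).
r to a full niece or nephew = 1/4 (full aunt/uncle↔niece/nephew: two paths of length 3 through the shared grandparent pair: r = 2·(1/2)^3 = 1/4).
r to a grandoffspring = 0.25 (two parent–offspring links: r = (1/2)^2 = 1/4).
Summing one r·B term per recipient: 3·0.125·0.459 + 1·0.25·0.147 + 2·0.25·0.481 + 1·0.25·0.532 = 0.582375.
0.582375 < 1.5: the indirect benefit is less than the cost.

No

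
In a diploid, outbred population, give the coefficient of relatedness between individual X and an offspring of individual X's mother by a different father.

Each parent–offspring link contributes a factor of 1/2, and independent paths through distinct common ancestors add.
Half-sibs share one parent — one path of length 2: r = (1/2)^2 = 1/4.

0.25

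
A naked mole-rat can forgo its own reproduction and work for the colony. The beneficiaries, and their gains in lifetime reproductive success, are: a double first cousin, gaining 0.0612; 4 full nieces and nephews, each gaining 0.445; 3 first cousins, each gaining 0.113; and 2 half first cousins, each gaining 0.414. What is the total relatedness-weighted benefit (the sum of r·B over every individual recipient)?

r to a double first cousin = 0.25 (double first cousins share both grandparent pairs — four paths of length 4: r = 4·(1/2)^4 = 1/4).
r to a full niece or nephew = 0.25 (full aunt/uncle↔niece/nephew: two paths of length 3 through the shared grandparent pair: r = 2·(1/2)^3 = 1/4).
r to a first cousin = 1/8 (first cousins share one grandparent pair — two paths of length 4: r = 2·(1/2)^4 = 1/8).
r to a half first cousin = 0.0625 (half first cousins share one grandparent — one path of length 4: r = (1/2)^4 = 1/16).
Summing one r·B term per recipient: 1·0.25·0.0612 + 4·0.25·0.445 + 3·0.125·0.113 + 2·0.0625·0.414 = 0.554425.

0.554425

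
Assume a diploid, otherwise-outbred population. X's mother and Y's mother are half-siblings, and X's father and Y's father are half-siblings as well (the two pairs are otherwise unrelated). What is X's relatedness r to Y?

0.125

With two independent routes of shared ancestry, r is the sum of the two contributions.
X and Y are related in two ways: half first cousins through their mothers (r = 1/16) and half first cousins through their fathers (r = 1/16).
r = 1/16 + 1/16 = 1/8 = 0.125.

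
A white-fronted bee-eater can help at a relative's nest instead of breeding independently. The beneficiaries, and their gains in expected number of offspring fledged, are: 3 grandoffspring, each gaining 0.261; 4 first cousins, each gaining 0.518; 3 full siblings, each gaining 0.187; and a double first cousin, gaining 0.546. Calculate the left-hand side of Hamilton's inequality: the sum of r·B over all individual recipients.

r to a grandoffspring = 1/4 (two parent–offspring links: r = (1/2)^2 = 1/4).
r to a first cousin = 1/8 (first cousins share one grandparent pair — two paths of length 4: r = 2·(1/2)^4 = 1/8).
r to a full sibling = 0.5 (full sibs share both parents — two paths of length 2: r = 2·(1/2)^2 = 1/2).
r to a double first cousin = 0.25 (double first cousins share both grandparent pairs — four paths of length 4: r = 4·(1/2)^4 = 1/4).
Summing one r·B term per recipient: 3·0.25·0.261 + 4·0.125·0.518 + 3·0.5·0.187 + 1·0.25·0.546 = 0.87175.

0.87175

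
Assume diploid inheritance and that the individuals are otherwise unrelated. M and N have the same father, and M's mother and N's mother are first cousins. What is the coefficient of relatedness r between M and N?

0.28125

Relatedness sums over independent paths through distinct common ancestors.
M and N are related in two ways: half-sibs through their shared father (r = 1/4) and second cousins through their mothers (r = 1/32).
r = 1/4 + 1/32 = 0.28125.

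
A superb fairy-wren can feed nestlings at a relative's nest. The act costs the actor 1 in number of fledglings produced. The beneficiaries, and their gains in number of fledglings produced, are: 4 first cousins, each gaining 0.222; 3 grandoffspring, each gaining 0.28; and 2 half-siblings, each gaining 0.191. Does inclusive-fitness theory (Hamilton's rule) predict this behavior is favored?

Hamilton's rule: the trait is favored when the sum of r·B over every recipient exceeds the actor's cost C.
r to a first cousin = 0.125 (first cousins share one grandparent pair — two paths of length 4: r = 2·(1/2)^4 = 1/8).
r to a grandoffspring = 0.25 (two parent–offspring links: r = (1/2)^2 = 1/4).
r to a half-sibling = 1/4 (half-sibs share one parent — one path of length 2: r = (1/2)^2 = 1/4).
Summing one r·B term per recipient: 4·0.125·0.222 + 3·0.25·0.28 + 2·0.25·0.191 = 0.4165.
0.4165 < 1: the indirect benefit is less than the cost.

No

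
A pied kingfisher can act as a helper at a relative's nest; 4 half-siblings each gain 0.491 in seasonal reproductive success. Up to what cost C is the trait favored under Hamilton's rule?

0.491

r to a half-sibling = 0.25 (half-sibs share one parent — one path of length 2: r = (1/2)^2 = 1/4).
Hamilton's rule: n·r·B > C, so the trait is favored while C < n·r·B = 4·0.25·0.491 = 0.491.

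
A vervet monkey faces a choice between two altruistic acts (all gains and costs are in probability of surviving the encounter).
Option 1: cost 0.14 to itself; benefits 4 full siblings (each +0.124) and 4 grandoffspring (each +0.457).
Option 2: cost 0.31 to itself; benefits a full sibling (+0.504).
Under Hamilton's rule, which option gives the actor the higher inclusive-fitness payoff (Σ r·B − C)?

Option 1

Option 1: r to a full sibling = 0.5.
Option 1: r to a grandoffspring = 0.25.
Option 1: Σ r·B − C = (4·0.5·0.124 + 4·0.25·0.457) − 0.14 = 0.565.
Option 2: r to a full sibling = 0.5.
Option 2: Σ r·B − C = (1·0.5·0.504) − 0.31 = -0.058.
Option 1 has the higher net inclusive-fitness payoff.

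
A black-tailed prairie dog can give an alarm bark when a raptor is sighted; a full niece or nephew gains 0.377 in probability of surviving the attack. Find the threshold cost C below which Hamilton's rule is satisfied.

r to a full niece or nephew = 1/4 (full aunt/uncle↔niece/nephew: two paths of length 3 through the shared grandparent pair: r = 2·(1/2)^3 = 1/4).
Hamilton's rule: n·r·B > C, so the trait is favored while C < n·r·B = 1·0.25·0.377 = 0.09425.

0.09425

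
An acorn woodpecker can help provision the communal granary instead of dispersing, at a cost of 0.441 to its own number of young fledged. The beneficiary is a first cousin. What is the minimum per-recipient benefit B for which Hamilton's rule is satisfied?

r to a first cousin = 1/8 (first cousins share one grandparent pair — two paths of length 4: r = 2·(1/2)^4 = 1/8).
Hamilton's rule with n recipients of equal r: n·r·B > C, so B > C/(n·r) = 0.441/(1·0.125) = 3.528.

3.528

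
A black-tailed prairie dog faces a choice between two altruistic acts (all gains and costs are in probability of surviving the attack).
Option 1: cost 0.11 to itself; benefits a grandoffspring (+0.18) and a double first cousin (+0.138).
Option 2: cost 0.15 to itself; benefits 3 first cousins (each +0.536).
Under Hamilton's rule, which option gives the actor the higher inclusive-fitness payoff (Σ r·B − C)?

Option 2

Option 1: r to a grandoffspring = 0.25.
Option 1: r to a double first cousin = 0.25.
Option 1: Σ r·B − C = (1·0.25·0.18 + 1·0.25·0.138) − 0.11 = -0.0305.
Option 2: r to a first cousin = 0.125.
Option 2: Σ r·B − C = (3·0.125·0.536) − 0.15 = 0.051.
Option 2 has the higher net inclusive-fitness payoff.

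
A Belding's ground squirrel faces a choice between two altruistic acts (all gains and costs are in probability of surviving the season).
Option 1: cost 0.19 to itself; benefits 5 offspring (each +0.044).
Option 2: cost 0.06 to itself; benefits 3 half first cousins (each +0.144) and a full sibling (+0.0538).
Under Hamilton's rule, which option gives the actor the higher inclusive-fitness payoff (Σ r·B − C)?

Option 1: r to an offspring = 0.5.
Option 1: Σ r·B − C = (5·0.5·0.044) − 0.19 = -0.08.
Option 2: r to a half first cousin = 0.0625.
Option 2: r to a full sibling = 0.5.
Option 2: Σ r·B − C = (3·0.0625·0.144 + 1·0.5·0.0538) − 0.06 = -0.0061.
Option 2 has the higher net inclusive-fitness payoff.

Option 2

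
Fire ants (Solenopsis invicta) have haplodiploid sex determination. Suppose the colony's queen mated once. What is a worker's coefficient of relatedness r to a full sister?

0.75

Haplodiploid full sisters inherit their father's entire haploid genome identically (contributing 1/2) and on average half of their mother's contribution (1/2 · 1/2 = 1/4); r = 1/2 + 1/4 = 3/4.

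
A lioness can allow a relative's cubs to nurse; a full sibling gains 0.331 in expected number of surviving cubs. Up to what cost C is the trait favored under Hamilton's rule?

r to a full sibling = 1/2 (full sibs share both parents — two paths of length 2: r = 2·(1/2)^2 = 1/2).
Hamilton's rule: n·r·B > C, so the trait is favored while C < n·r·B = 1·0.5·0.331 = 0.1655.

0.1655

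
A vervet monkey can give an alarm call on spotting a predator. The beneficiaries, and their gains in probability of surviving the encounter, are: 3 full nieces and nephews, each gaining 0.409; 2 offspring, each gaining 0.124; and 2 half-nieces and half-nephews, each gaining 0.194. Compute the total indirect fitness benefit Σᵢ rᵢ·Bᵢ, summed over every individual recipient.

r to a full niece or nephew = 0.25 (full aunt/uncle↔niece/nephew: two paths of length 3 through the shared grandparent pair: r = 2·(1/2)^3 = 1/4).
r to an offspring = 0.5 (one parent–offspring link: r = (1/2)^1 = 1/2).
r to a half-niece or half-nephew = 0.125 (half-aunt/uncle↔niece/nephew: one path of length 3: r = (1/2)^3 = 1/8).
Summing one r·B term per recipient: 3·0.25·0.409 + 2·0.5·0.124 + 2·0.125·0.194 = 0.47925.

0.47925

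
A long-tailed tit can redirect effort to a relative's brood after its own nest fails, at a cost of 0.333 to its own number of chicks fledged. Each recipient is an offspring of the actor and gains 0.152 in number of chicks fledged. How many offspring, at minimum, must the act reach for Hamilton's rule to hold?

5

r to an offspring = 1/2 (one parent–offspring link: r = (1/2)^1 = 1/2).
Hamilton's rule: n·r·B > C  ⇒  n > C/(r·B) = 0.333/(0.5·0.152) = 4.382.
The smallest integer exceeding 4.382 is 5.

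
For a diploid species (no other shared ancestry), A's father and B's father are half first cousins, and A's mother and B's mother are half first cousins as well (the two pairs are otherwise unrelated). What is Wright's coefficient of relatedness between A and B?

0.03125

Independent pedigree routes through distinct common ancestors add.
A and B are related in two ways: half second cousins through their fathers (r = 1/64) and half second cousins through their mothers (r = 1/64).
r = 1/64 + 1/64 = 0.03125.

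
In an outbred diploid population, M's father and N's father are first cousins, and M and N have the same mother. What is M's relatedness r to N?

Independent pedigree routes through distinct common ancestors add.
M and N are related in two ways: second cousins through their fathers (r = 1/32) and half-sibs through their shared mother (r = 1/4).
r = 1/32 + 1/4 = 0.28125.

0.28125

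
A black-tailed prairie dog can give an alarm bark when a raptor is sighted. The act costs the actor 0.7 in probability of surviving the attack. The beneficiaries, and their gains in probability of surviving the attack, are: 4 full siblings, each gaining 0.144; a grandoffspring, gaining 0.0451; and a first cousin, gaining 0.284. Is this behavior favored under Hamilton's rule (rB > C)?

Hamilton's rule: the trait is favored when the sum of r·B over every recipient exceeds the actor's cost C.
r to a full sibling = 1/2 (full sibs share both parents — two paths of length 2: r = 2·(1/2)^2 = 1/2).
r to a grandoffspring = 0.25 (two parent–offspring links: r = (1/2)^2 = 1/4).
r to a first cousin = 0.125 (first cousins share one grandparent pair — two paths of length 4: r = 2·(1/2)^4 = 1/8).
Summing one r·B term per recipient: 4·0.5·0.144 + 1·0.25·0.0451 + 1·0.125·0.284 = 0.334775.
0.334775 < 0.7: the indirect benefit is less than the cost.

No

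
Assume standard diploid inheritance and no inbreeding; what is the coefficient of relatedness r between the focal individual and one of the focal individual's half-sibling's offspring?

Each parent–offspring link contributes a factor of 1/2, and independent paths through distinct common ancestors add.
Half-aunt/uncle↔niece/nephew: one path of length 3: r = (1/2)^3 = 1/8.

0.125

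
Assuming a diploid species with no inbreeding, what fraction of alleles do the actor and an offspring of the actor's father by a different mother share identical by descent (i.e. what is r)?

Each parent–offspring link contributes a factor of 1/2, and independent paths through distinct common ancestors add.
Half-sibs share one parent — one path of length 2: r = (1/2)^2 = 1/4.

0.25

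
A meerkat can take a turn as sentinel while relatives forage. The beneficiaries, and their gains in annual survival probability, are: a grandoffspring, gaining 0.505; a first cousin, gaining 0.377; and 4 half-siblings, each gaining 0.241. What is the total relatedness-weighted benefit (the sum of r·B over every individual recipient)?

0.414375

r to a grandoffspring = 1/4 (two parent–offspring links: r = (1/2)^2 = 1/4).
r to a first cousin = 0.125 (first cousins share one grandparent pair — two paths of length 4: r = 2·(1/2)^4 = 1/8).
r to a half-sibling = 1/4 (half-sibs share one parent — one path of length 2: r = (1/2)^2 = 1/4).
Summing one r·B term per recipient: 1·0.25·0.505 + 1·0.125·0.377 + 4·0.25·0.241 = 0.414375.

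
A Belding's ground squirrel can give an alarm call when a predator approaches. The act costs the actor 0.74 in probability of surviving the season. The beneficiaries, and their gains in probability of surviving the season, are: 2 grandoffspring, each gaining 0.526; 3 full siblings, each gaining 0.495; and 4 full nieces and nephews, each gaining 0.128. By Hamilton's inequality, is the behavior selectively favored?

Yes

Hamilton's rule: the trait is favored when the sum of r·B over every recipient exceeds the actor's cost C.
r to a grandoffspring = 0.25 (two parent–offspring links: r = (1/2)^2 = 1/4).
r to a full sibling = 0.5 (full sibs share both parents — two paths of length 2: r = 2·(1/2)^2 = 1/2).
r to a full niece or nephew = 1/4 (full aunt/uncle↔niece/nephew: two paths of length 3 through the shared grandparent pair: r = 2·(1/2)^3 = 1/4).
Summing one r·B term per recipient: 2·0.25·0.526 + 3·0.5·0.495 + 4·0.25·0.128 = 1.1335.
1.1335 > 0.74: the indirect benefit exceeds the cost.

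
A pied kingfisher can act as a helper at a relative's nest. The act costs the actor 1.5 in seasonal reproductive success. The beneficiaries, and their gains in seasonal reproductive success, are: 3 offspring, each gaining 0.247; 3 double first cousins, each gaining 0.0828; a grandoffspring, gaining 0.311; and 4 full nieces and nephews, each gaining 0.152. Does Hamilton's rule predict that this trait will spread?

No

Hamilton's rule: the trait is favored when the sum of r·B over every recipient exceeds the actor's cost C.
r to an offspring = 0.5 (one parent–offspring link: r = (1/2)^1 = 1/2).
r to a double first cousin = 0.25 (double first cousins share both grandparent pairs — four paths of length 4: r = 4·(1/2)^4 = 1/4).
r to a grandoffspring = 1/4 (two parent–offspring links: r = (1/2)^2 = 1/4).
r to a full niece or nephew = 0.25 (full aunt/uncle↔niece/nephew: two paths of length 3 through the shared grandparent pair: r = 2·(1/2)^3 = 1/4).
Summing one r·B term per recipient: 3·0.5·0.247 + 3·0.25·0.0828 + 1·0.25·0.311 + 4·0.25·0.152 = 0.66235.
0.66235 < 1.5: the indirect benefit is less than the cost.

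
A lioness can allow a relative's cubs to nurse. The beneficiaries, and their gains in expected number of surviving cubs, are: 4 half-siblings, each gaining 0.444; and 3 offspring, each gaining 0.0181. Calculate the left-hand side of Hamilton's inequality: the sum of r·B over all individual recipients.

0.47115

r to a half-sibling = 1/4 (half-sibs share one parent — one path of length 2: r = (1/2)^2 = 1/4).
r to an offspring = 1/2 (one parent–offspring link: r = (1/2)^1 = 1/2).
Summing one r·B term per recipient: 4·0.25·0.444 + 3·0.5·0.0181 = 0.47115.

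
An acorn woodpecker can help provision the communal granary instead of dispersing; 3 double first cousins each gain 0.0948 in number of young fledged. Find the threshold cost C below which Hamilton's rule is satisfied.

0.0711

r to a double first cousin = 1/4 (double first cousins share both grandparent pairs — four paths of length 4: r = 4·(1/2)^4 = 1/4).
Hamilton's rule: n·r·B > C, so the trait is favored while C < n·r·B = 3·0.25·0.0948 = 0.0711.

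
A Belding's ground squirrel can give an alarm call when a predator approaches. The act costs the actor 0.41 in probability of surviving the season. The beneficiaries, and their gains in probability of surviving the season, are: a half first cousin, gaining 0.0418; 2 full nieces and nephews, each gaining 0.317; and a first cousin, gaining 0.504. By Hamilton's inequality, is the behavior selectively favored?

Hamilton's rule: the trait is favored when the sum of r·B over every recipient exceeds the actor's cost C.
r to a half first cousin = 1/16 (half first cousins share one grandparent — one path of length 4: r = (1/2)^4 = 1/16).
r to a full niece or nephew = 1/4 (full aunt/uncle↔niece/nephew: two paths of length 3 through the shared grandparent pair: r = 2·(1/2)^3 = 1/4).
r to a first cousin = 0.125 (first cousins share one grandparent pair — two paths of length 4: r = 2·(1/2)^4 = 1/8).
Summing one r·B term per recipient: 1·0.0625·0.0418 + 2·0.25·0.317 + 1·0.125·0.504 = 0.2241125.
0.2241125 < 0.41: the indirect benefit is less than the cost.

No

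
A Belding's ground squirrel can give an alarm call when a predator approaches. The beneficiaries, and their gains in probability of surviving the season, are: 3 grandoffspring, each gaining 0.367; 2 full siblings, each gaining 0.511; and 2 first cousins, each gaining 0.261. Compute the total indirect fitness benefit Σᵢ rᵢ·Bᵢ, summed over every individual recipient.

r to a grandoffspring = 1/4 (two parent–offspring links: r = (1/2)^2 = 1/4).
r to a full sibling = 1/2 (full sibs share both parents — two paths of length 2: r = 2·(1/2)^2 = 1/2).
r to a first cousin = 0.125 (first cousins share one grandparent pair — two paths of length 4: r = 2·(1/2)^4 = 1/8).
Summing one r·B term per recipient: 3·0.25·0.367 + 2·0.5·0.511 + 2·0.125·0.261 = 0.8515.

0.8515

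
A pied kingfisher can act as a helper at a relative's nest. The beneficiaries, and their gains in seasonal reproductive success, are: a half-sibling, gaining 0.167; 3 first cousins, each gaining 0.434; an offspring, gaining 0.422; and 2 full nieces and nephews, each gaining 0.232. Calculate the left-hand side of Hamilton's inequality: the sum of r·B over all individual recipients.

0.5315

r to a half-sibling = 0.25 (half-sibs share one parent — one path of length 2: r = (1/2)^2 = 1/4).
r to a first cousin = 1/8 (first cousins share one grandparent pair — two paths of length 4: r = 2·(1/2)^4 = 1/8).
r to an offspring = 1/2 (one parent–offspring link: r = (1/2)^1 = 1/2).
r to a full niece or nephew = 1/4 (full aunt/uncle↔niece/nephew: two paths of length 3 through the shared grandparent pair: r = 2·(1/2)^3 = 1/4).
Summing one r·B term per recipient: 1·0.25·0.167 + 3·0.125·0.434 + 1·0.5·0.422 + 2·0.25·0.232 = 0.5315.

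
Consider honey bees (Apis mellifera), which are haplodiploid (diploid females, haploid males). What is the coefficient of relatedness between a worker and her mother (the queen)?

One meiotic link between diploid queen and diploid daughter: r = 1/2.

0.5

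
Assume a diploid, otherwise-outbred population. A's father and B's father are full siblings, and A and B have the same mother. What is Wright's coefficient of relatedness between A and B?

0.375

Relatedness sums over independent paths through distinct common ancestors.
A and B are related in two ways: first cousins through their fathers (r = 1/8) and half-sibs through their shared mother (r = 1/4).
r = 1/8 + 1/4 = 3/8 = 0.375.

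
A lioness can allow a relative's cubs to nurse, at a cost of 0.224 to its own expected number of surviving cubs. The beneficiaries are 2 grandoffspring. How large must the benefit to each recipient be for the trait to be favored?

0.448

r to a grandoffspring = 0.25 (two parent–offspring links: r = (1/2)^2 = 1/4).
Hamilton's rule with n recipients of equal r: n·r·B > C, so B > C/(n·r) = 0.224/(2·0.25) = 0.448.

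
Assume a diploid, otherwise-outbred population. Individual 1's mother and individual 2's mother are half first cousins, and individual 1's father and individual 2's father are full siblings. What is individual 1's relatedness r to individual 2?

0.140625

Relatedness sums over independent paths through distinct common ancestors.
Individual 1 and individual 2 are related in two ways: half second cousins through their mothers (r = 1/64) and first cousins through their fathers (r = 1/8).
r = 1/64 + 1/8 = 0.140625.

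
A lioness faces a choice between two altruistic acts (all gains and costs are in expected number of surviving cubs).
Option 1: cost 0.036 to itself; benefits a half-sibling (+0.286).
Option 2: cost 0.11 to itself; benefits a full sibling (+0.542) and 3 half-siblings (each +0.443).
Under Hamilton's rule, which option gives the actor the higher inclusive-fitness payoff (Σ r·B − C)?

Option 2

Option 1: r to a half-sibling = 0.25.
Option 1: Σ r·B − C = (1·0.25·0.286) − 0.036 = 0.0355.
Option 2: r to a full sibling = 0.5.
Option 2: r to a half-sibling = 0.25.
Option 2: Σ r·B − C = (1·0.5·0.542 + 3·0.25·0.443) − 0.11 = 0.49325.
Option 2 has the higher net inclusive-fitness payoff.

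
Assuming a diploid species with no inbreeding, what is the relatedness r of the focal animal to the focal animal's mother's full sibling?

0.25

Each parent–offspring link contributes a factor of 1/2, and independent paths through distinct common ancestors add.
Full aunt/uncle↔niece/nephew: two paths of length 3 through the shared grandparent pair: r = 2·(1/2)^3 = 1/4.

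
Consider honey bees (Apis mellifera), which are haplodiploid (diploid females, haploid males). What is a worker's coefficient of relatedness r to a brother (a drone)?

Her haploid brother carries none of their father's genes and a random half of their mother's genome; that half matches the maternal half of her own genome with probability 1/2: r = 1/2 · 1/2 = 1/4.

0.25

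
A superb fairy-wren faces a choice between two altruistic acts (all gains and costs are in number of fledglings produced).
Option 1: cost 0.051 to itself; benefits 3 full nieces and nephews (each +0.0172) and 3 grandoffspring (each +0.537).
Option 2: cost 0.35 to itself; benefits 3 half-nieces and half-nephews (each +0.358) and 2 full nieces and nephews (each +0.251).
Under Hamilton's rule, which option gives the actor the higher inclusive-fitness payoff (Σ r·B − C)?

Option 1: r to a full niece or nephew = 0.25.
Option 1: r to a grandoffspring = 0.25.
Option 1: Σ r·B − C = (3·0.25·0.0172 + 3·0.25·0.537) − 0.051 = 0.36465.
Option 2: r to a half-niece or half-nephew = 0.125.
Option 2: r to a full niece or nephew = 0.25.
Option 2: Σ r·B − C = (3·0.125·0.358 + 2·0.25·0.251) − 0.35 = -0.09025.
Option 1 has the higher net inclusive-fitness payoff.

Option 1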